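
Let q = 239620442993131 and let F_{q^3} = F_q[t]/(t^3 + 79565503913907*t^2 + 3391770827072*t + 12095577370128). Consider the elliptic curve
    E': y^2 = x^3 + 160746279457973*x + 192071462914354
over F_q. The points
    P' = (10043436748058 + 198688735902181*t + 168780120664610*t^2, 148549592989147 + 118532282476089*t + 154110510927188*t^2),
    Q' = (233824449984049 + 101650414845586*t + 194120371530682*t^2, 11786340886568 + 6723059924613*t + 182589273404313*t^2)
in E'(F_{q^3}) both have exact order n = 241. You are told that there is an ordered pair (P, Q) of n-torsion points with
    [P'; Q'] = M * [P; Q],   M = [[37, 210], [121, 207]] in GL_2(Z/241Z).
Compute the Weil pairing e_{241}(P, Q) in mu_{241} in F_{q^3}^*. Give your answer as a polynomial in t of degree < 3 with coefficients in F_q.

e_{241} is bilinear + alternating on E[241], so e_{241}(37*P + 210*Q, 121*P + 207*Q) = e_{241}(P,Q)^(37*207-210*121).
Hence e(P,Q) = e(P',Q')^{151} where 151 = 83^{-1} mod 241.
Build f_{241,P'} and f_{241,Q'} via the 8-bit ladder of 241=11110001_2; evaluate at shifted divisors; quotient in F_{239620442993131^3}.
The quotient is 83774416328771 + 207691922705589*t + 124259676722589*t^2.
Raise to 151: e(P,Q) = 218448879164396 + 164942392945233*t + 3702147844402*t^2 in mu_{241}.

218448879164396 + 164942392945233*t + 3702147844402*t^2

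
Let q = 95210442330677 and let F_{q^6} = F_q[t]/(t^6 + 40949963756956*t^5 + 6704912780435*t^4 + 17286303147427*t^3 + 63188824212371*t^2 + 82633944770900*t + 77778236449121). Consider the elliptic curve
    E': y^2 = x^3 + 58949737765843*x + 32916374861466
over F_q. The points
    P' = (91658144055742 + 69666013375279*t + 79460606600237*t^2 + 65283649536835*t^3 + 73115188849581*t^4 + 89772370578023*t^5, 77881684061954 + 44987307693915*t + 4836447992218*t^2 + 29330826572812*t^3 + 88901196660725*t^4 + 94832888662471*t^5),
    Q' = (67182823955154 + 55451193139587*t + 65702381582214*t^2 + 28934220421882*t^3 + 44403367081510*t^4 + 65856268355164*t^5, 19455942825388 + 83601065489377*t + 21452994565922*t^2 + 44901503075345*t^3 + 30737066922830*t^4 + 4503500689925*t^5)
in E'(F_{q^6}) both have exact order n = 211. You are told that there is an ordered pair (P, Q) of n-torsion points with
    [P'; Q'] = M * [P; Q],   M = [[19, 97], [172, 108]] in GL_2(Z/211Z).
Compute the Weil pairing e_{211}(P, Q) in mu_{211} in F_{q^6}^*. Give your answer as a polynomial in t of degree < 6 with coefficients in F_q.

Alternating bilinearity on E[211] (values in mu_{211} in F_{95210442330677^6}) gives e(P',Q') = e(P,Q)^det(M).
det M = 19*108 - 97*172 = -14632 = 138 (mod 211); 138^{-1} = 26 (mod 211).
Build f_{211,P'} and f_{211,Q'} via the 8-bit ladder of 211=11010011_2; evaluate at shifted divisors; quotient in F_{95210442330677^6}.
Result: e(P',Q') = 10309852452413 + 15920961015749*t + 24771452742904*t^2 + 73811134696591*t^3 + 13567405048605*t^4 + 11453777018734*t^5.
Thus e_{211}(P,Q) = 15297391676620 + 58375564854890*t + 63226850468032*t^2 + 71231852071115*t^3 + 62433495895790*t^4 + 16652664183268*t^5.

15297391676620 + 58375564854890*t + 63226850468032*t^2 + 71231852071115*t^3 + 62433495895790*t^4 + 16652664183268*t^5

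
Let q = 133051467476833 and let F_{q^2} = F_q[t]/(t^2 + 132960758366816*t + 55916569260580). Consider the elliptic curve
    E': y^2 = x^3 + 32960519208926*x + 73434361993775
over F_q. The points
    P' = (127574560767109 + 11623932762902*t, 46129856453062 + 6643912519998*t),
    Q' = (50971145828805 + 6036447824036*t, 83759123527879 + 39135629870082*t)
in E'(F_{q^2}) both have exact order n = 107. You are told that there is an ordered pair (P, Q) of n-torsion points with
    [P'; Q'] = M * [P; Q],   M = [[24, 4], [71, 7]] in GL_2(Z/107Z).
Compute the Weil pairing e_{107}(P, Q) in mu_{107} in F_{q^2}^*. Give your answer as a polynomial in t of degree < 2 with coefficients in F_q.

97968101849376 + 23859073350891*t

Alternating bilinearity on E[107] (values in mu_{107} in F_{133051467476833^2}) gives e(P',Q') = e(P,Q)^det(M).
det(M) mod 107 = 98; its inverse in (Z/107)^* is 95 (check: 98*95 mod 107 = 1).
Double-and-add over 1101011: 7-1 doublings, 5-1 additions; each step l_{T,T}/v_{2T} or l_{T,P'}/v at Q'+S for random S.
Result: e(P',Q') = 72065349503899 + 104431283858408*t.
Hence e(P,Q) = 97968101849376 + 23859073350891*t in F_{133051467476833^2}^*.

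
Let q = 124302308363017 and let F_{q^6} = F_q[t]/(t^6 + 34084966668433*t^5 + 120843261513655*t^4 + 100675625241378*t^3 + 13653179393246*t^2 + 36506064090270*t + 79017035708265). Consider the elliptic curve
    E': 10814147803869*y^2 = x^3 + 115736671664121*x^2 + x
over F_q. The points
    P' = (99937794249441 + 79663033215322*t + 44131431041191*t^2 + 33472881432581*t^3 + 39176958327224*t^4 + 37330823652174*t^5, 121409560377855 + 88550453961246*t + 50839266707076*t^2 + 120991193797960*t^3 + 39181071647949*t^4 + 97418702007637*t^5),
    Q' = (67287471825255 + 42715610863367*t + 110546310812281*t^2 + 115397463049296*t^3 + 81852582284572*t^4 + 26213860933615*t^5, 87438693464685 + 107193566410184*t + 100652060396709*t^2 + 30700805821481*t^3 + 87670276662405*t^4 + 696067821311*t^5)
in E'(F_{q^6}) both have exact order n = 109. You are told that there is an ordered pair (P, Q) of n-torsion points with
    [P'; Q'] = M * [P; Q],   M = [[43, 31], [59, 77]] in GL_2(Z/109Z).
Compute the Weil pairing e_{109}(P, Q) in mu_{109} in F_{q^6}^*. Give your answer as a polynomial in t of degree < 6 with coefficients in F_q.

53704950386306 + 81622214467376*t + 78270232487868*t^2 + 62256431764987*t^3 + 71286741302940*t^4 + 45079205860951*t^5

e_{109}(aP+bQ,cP+dQ) = e_{109}(P,Q)^(ad-bc); with (a,b,c,d)=(43,31,59,77) this gives the det-109 law.
det M = 43*77 - 31*59 = 1482 = 65 (mod 109); 65^{-1} = 52 (mod 109).
(x,y)|->(27724451519111x+15140527318698,27724451519111y) sends E' to y^2=x^3+79503862602826*x+100747534909672.
Miller loop for e_{109} over F_{124302308363017^6}: bits of 109 = 1101101; 6 double steps + 4 add steps, l/v at each.
e_{109}(P',Q') = 117200840971005 + 106223622209678*t + 25162273747410*t^2 + 117490973170539*t^3 + 53558712921829*t^4 + 60256808827429*t^5.
Hence e(P,Q) = 53704950386306 + 81622214467376*t + 78270232487868*t^2 + 62256431764987*t^3 + 71286741302940*t^4 + 45079205860951*t^5 in F_{124302308363017^6}^*.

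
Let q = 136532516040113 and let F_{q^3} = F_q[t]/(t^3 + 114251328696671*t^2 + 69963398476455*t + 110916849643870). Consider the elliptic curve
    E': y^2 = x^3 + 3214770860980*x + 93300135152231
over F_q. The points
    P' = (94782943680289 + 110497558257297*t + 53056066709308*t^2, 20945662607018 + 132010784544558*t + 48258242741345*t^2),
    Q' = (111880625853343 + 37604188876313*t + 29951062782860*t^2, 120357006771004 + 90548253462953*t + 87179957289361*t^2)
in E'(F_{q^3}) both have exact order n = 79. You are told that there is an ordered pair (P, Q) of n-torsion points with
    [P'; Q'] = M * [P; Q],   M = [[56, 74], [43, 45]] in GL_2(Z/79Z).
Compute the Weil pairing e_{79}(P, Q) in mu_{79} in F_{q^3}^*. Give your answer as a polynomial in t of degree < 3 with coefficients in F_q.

Alternating bilinearity on E[79] (values in mu_{79} in F_{136532516040113^3}) gives e(P',Q') = e(P,Q)^det(M).
Inverting 49 mod 79: 50. Thus e_{79}(P,Q) = e(P',Q')^{50}.
Build f_{79,P'} and f_{79,Q'} via the 7-bit ladder of 79=1001111_2; evaluate at shifted divisors; quotient in F_{136532516040113^3}.
e_{79}(P',Q') = 8457803628780 + 88031549947341*t + 33450487134559*t^2.
Hence e(P,Q) = 32361839815866 + 106330768911972*t + 6024275440237*t^2 in F_{136532516040113^3}^*.

32361839815866 + 106330768911972*t + 6024275440237*t^2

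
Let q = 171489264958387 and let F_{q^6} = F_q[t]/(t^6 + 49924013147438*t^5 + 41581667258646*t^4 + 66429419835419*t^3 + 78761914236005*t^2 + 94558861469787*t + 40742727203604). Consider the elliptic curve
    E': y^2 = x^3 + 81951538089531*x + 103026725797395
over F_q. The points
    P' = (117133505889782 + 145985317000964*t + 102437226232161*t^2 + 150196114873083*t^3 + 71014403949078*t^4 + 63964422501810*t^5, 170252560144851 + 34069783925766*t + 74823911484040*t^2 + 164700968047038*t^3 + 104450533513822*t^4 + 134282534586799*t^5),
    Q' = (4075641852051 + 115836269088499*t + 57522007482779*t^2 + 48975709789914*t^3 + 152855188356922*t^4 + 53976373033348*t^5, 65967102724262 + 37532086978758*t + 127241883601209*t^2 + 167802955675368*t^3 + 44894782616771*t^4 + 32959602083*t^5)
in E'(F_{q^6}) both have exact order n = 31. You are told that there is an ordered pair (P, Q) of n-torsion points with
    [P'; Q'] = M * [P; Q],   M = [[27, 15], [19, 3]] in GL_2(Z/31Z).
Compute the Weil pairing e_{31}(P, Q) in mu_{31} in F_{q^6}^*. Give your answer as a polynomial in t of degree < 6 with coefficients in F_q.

57286820389165 + 118521935548148*t + 75185181115018*t^2 + 94593356817461*t^3 + 160864658876229*t^4 + 69961950772544*t^5

Under M = [[27,15],[19,3]] in GL_2(Z/31), e_{31}(P',Q') = e_{31}(P,Q)^(27*3-15*19 mod 31).
det M = 27*3 - 15*19 = -204 = 13 (mod 31); 13^{-1} = 12 (mod 31).
Build f_{31,P'} and f_{31,Q'} via the 5-bit ladder of 31=11111_2; evaluate at shifted divisors; quotient in F_{171489264958387^6}.
The quotient is 59757797043190 + 146506169253096*t + 74673477505444*t^2 + 13135613976747*t^3 + 89731840284087*t^4 + 93613334227258*t^5.
Hence e(P,Q) = 57286820389165 + 118521935548148*t + 75185181115018*t^2 + 94593356817461*t^3 + 160864658876229*t^4 + 69961950772544*t^5 in F_{171489264958387^6}^*.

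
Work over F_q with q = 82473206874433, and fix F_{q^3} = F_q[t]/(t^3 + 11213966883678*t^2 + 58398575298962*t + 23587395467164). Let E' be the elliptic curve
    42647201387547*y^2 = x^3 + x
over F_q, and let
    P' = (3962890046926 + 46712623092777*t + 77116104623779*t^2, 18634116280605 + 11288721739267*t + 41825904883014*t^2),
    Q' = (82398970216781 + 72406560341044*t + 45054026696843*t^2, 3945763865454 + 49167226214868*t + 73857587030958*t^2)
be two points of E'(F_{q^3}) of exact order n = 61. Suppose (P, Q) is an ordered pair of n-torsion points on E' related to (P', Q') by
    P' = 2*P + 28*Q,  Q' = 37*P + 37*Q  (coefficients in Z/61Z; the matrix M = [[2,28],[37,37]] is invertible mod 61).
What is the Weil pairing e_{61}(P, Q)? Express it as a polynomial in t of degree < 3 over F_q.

79619952455108 + 64814655988502*t + 59535634655412*t^2

Under M = [[2,28],[37,37]] in GL_2(Z/61), e_{61}(P',Q') = e_{61}(P,Q)^(2*37-28*37 mod 61).
2*37 - 28*37 = -962; reduced mod 61: det = 14, inverse 48.
Set x_W=35303051287695*u, y_W=35303051287695*v; then E': y_W^2=x_W^3+78648236653213*x_W.
Run Miller on y^2=x^3+78648236653213*x over F_{82473206874433}: ladder 111101 (6 bits); e = f_P(D_Q)/f_Q(D_P).
f_P(D_Q)/f_Q(D_P) = 49789370440501 + 44647330604907*t + 4024590639914*t^2.
(49789370440501 + 44647330604907*t + 4024590639914*t^2)^{48} mod (82473206874433,f) = 79619952455108 + 64814655988502*t + 59535634655412*t^2.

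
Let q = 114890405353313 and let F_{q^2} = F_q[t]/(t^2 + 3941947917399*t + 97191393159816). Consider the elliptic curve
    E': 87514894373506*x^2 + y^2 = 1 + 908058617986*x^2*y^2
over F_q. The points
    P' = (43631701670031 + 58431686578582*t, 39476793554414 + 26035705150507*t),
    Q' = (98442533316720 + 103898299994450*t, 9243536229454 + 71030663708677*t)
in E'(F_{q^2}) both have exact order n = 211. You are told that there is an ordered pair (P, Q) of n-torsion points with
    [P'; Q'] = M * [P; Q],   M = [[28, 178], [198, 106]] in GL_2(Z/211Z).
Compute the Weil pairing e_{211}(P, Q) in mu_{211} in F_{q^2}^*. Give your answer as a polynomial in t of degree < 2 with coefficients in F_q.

79853007812062 + 106454401280*t

Since e_{211}(P,P)=e_{211}(Q,Q)=1 and e_{211}(Q,P)=e_{211}(P,Q)^{-1}, expanding e_{211}(28*P + 178*Q,198*P + 106*Q) leaves e(P,Q)^det(M).
det M = 28*106 - 178*198 = -32276 = 7 (mod 211); 7^{-1} = 181 (mod 211).
Edwards->Montgomery: u=(1+y)/(1-y), v=u/x -> 74223039464728v^2=u^3+78122847713692u^2+u; then x_W=21651708938880u+53033960616353: y^2=x^3+68513776922161*x+37759305339556.
Miller loop for e_{211} over F_{114890405353313^2}: bits of 211 = 11010011; 7 double steps + 4 add steps, l/v at each.
The quotient is 48331209097492 + 52977425464014*t.
Thus e_{211}(P,Q) = 79853007812062 + 106454401280*t.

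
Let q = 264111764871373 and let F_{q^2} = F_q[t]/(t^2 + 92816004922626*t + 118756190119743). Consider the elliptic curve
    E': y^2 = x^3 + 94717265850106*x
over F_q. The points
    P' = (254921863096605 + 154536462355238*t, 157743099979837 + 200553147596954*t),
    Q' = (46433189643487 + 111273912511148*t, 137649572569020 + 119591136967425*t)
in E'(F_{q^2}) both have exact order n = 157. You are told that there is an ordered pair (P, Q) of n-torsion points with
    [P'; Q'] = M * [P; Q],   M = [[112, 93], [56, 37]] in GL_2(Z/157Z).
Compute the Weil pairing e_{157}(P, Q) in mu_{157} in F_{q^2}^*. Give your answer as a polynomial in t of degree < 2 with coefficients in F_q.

122640992880205 + 90964151400153*t

Alternating bilinearity on E[157] (values in mu_{157} in F_{264111764871373^2}) gives e(P',Q') = e(P,Q)^det(M).
Hence e(P,Q) = e(P',Q')^{9} where 9 = 35^{-1} mod 157.
8-bit Miller (10011101) on E'/F_{264111764871373} with a'=94717265850106, b'=0: accumulate tangent/chord ratios at Q'+S and P'+S'.
e_{157}(P',Q') = 186971001447858 + 256889637688530*t.
Raise to 9: e(P,Q) = 122640992880205 + 90964151400153*t in mu_{157}.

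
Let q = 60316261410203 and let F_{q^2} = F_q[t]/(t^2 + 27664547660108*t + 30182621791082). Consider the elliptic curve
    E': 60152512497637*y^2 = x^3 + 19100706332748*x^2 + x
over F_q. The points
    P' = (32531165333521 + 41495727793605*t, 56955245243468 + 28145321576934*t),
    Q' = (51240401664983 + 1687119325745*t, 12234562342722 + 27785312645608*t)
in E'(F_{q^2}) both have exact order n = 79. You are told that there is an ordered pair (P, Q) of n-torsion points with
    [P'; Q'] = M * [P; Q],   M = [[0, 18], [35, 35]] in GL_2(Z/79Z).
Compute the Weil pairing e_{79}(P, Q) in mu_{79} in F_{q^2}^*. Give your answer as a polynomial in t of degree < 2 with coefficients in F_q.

51081572538468 + 8174397463671*t

Since e_{79}(P,P)=e_{79}(Q,Q)=1 and e_{79}(Q,P)=e_{79}(P,Q)^{-1}, expanding e_{79}(18*Q,35*P + 35*Q) leaves e(P,Q)^det(M).
det(M) mod 79 = 2; its inverse in (Z/79)^* is 40 (check: 2*40 mod 79 = 1).
Set x_W=8404871941246*u+3012454463290, y_W=8404871941246*v; then E': y_W^2=x_W^3+21132118253017*x_W+8108683307743.
Double-and-add over 1001111: 7-1 doublings, 5-1 additions; each step l_{T,T}/v_{2T} or l_{T,P'}/v at Q'+S for random S.
So e_{79}(P',Q') = 32193534910175 + 21902899197763*t.
Finally e_{79}(P,Q) = 51081572538468 + 8174397463671*t.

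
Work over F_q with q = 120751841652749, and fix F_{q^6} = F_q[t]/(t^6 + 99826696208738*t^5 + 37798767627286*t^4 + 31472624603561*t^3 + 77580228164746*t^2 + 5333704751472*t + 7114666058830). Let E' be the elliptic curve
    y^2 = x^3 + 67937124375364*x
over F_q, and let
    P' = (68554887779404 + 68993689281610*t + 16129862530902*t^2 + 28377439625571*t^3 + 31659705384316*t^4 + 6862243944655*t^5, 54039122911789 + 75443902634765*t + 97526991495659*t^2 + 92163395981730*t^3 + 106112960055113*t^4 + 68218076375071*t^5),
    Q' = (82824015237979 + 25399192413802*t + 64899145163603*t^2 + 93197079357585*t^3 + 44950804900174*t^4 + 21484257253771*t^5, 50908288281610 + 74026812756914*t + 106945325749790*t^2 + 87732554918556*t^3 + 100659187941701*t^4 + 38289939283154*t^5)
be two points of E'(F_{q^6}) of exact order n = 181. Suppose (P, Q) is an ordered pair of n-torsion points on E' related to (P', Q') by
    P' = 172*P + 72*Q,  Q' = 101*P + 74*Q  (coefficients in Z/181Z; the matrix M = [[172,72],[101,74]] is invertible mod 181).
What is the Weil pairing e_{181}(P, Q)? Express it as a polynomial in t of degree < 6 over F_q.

70209285582246 + 2081038762774*t + 2124879707073*t^2 + 38027537295097*t^3 + 11982124160276*t^4 + 79128580383760*t^5

Alternating bilinearity on E[181] (values in mu_{181} in F_{120751841652749^6}) gives e(P',Q') = e(P,Q)^det(M).
Hence e(P,Q) = e(P',Q')^{7} where 7 = 26^{-1} mod 181.
Miller loop for e_{181} over F_{120751841652749^6}: bits of 181 = 10110101; 7 double steps + 4 add steps, l/v at each.
f_P(D_Q)/f_Q(D_P) = 49683724726514 + 102965087984487*t + 98995263457076*t^2 + 116811595173580*t^3 + 86402099920593*t^4 + 112923176985193*t^5.
Hence e(P,Q) = 70209285582246 + 2081038762774*t + 2124879707073*t^2 + 38027537295097*t^3 + 11982124160276*t^4 + 79128580383760*t^5 in F_{120751841652749^6}^*.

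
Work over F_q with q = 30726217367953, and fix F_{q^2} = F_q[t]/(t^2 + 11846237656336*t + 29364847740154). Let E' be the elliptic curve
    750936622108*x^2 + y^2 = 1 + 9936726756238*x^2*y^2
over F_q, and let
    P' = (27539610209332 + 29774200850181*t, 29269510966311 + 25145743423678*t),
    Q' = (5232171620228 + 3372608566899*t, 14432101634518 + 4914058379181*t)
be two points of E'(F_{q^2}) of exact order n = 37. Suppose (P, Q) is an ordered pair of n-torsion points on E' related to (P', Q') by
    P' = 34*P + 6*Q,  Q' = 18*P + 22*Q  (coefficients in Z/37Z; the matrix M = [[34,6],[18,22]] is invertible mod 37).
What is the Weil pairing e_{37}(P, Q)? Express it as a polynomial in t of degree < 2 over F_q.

Alternating bilinearity on E[37] (values in mu_{37} in F_{30726217367953^2}) gives e(P',Q') = e(P,Q)^det(M).
Hence e(P,Q) = e(P',Q')^{27} where 27 = 11^{-1} mod 37.
Edwards->Montgomery: u=(1+y)/(1-y), v=u/x -> 19131622412106v^2=u^3+20968530347140u^2+u; then x_W=13066661150444u+22265422141693: y^2=x^3+27804661023475*x+3638515117413.
n = 37 = (100101)_2 (6 bits, wt 3); accumulate f_{37,P'}(Q'+S)/f_{37,P'}(S) along the 5-step ladder.
The quotient is 5223623801684 + 10525947300522*t.
Thus e_{37}(P,Q) = 21355787058998 + 30406117250524*t.

21355787058998 + 30406117250524*t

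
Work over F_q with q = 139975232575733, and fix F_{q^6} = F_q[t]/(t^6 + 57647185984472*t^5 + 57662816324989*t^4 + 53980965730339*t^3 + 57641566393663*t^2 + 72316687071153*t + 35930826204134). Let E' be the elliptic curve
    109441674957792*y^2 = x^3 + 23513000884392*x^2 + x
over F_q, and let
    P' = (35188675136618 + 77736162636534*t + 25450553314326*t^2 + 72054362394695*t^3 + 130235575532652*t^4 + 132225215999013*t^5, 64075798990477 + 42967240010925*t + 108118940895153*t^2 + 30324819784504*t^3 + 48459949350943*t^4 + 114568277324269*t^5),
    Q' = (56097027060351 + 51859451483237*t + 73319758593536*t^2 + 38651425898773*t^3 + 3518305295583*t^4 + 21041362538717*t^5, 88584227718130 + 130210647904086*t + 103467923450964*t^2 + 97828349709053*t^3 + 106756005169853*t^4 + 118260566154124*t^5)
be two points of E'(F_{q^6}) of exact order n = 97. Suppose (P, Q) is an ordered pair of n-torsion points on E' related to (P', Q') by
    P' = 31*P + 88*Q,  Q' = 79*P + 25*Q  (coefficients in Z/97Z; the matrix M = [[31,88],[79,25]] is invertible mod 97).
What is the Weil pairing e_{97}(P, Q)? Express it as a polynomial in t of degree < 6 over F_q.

28332320642158 + 69185994935549*t + 24614842066865*t^2 + 131292218312538*t^3 + 54552221193559*t^4 + 28952003059941*t^5

Alternating bilinearity on E[97] (values in mu_{97} in F_{139975232575733^6}) gives e(P',Q') = e(P,Q)^det(M).
So e_{97}(P,Q) = e_{97}(P',Q')^{72}, since 31*72 = 1 mod 97.
Set x_W=16516246443518*u+121936708339367, y_W=16516246443518*v; then E': y_W^2=x_W^3+132170798784371*x_W+128903083960315.
7-bit Miller (1100001) on E'/F_{139975232575733} with a'=132170798784371, b'=128903083960315: accumulate tangent/chord ratios at Q'+S and P'+S'.
Miller gives e_{97}(P',Q') = 26055498520930 + 72072202427032*t + 137772657631477*t^2 + 133838629976461*t^3 + 134472978186451*t^4 + 27520089544159*t^5 in F_{139975232575733^6}.
(26055498520930 + 72072202427032*t + 137772657631477*t^2 + 133838629976461*t^3 + 134472978186451*t^4 + 27520089544159*t^5)^{72} mod (139975232575733,f) = 28332320642158 + 69185994935549*t + 24614842066865*t^2 + 131292218312538*t^3 + 54552221193559*t^4 + 28952003059941*t^5.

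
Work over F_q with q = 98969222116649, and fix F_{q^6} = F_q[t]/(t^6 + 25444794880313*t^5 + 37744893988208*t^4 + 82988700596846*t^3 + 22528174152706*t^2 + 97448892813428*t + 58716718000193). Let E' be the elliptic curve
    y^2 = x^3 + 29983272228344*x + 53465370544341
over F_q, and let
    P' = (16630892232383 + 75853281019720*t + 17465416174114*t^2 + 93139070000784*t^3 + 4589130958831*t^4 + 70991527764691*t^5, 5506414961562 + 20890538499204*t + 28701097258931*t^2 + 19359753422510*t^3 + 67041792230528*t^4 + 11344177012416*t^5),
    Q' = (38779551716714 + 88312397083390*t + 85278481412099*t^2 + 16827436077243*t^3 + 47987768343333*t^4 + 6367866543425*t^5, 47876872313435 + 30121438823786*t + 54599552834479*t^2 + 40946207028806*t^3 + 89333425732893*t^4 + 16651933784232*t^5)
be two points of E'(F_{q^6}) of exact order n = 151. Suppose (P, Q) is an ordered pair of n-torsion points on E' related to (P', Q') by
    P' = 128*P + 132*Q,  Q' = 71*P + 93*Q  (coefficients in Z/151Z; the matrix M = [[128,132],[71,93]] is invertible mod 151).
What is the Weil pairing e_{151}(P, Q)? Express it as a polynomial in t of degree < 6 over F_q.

6693775026802 + 40129971185950*t + 25376672893948*t^2 + 78598972625339*t^3 + 32986719295783*t^4 + 31228201610998*t^5

The 151-Weil pairing on E[151] over F_{98969222116649} is alternating-bilinear: e_{151}(P',Q') = e_{151}(P,Q)^det(M).
Hence e(P,Q) = e(P',Q')^{69} where 69 = 116^{-1} mod 151.
n = 151 = (10010111)_2 (8 bits, wt 5); accumulate f_{151,P'}(Q'+S)/f_{151,P'}(S) along the 7-step ladder.
The quotient is 86270006427190 + 88872130332180*t + 84976553972378*t^2 + 8259627016202*t^3 + 64705290915112*t^4 + 29441810545898*t^5.
Thus e_{151}(P,Q) = 6693775026802 + 40129971185950*t + 25376672893948*t^2 + 78598972625339*t^3 + 32986719295783*t^4 + 31228201610998*t^5.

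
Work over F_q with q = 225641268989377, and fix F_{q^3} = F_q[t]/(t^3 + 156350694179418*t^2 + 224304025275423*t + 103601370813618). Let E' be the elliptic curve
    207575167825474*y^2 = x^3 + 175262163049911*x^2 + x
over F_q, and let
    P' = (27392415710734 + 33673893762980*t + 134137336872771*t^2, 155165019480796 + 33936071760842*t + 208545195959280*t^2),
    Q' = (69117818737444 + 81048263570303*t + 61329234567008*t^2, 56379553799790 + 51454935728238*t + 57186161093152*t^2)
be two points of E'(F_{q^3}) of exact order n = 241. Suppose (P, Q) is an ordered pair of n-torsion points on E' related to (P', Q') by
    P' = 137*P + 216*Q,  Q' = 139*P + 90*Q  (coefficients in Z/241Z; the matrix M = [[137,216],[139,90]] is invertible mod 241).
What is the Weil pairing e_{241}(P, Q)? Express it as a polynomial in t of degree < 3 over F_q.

Alternating bilinearity on E[241] (values in mu_{241} in F_{225641268989377^3}) gives e(P',Q') = e(P,Q)^det(M).
137*90 - 216*139 = -17694; reduced mod 241: det = 140, inverse 136.
Montgomery->Weierstrass: x_W = 41951727363253*x+96569574956813, y_W=41951727363253*y on F_{225641268989377}; lands on y^2=x^3+94422684728160*x.
Miller loop for e_{241} over F_{225641268989377^3}: bits of 241 = 11110001; 7 double steps + 4 add steps, l/v at each.
Miller gives e_{241}(P',Q') = 41398265539043 + 125036489294639*t + 70767495517172*t^2 in F_{225641268989377^3}.
e_{241}(P,Q) = (41398265539043 + 125036489294639*t + 70767495517172*t^2)^{136} = 95847033243920 + 163071952232642*t + 18687860044495*t^2.

95847033243920 + 163071952232642*t + 18687860044495*t^2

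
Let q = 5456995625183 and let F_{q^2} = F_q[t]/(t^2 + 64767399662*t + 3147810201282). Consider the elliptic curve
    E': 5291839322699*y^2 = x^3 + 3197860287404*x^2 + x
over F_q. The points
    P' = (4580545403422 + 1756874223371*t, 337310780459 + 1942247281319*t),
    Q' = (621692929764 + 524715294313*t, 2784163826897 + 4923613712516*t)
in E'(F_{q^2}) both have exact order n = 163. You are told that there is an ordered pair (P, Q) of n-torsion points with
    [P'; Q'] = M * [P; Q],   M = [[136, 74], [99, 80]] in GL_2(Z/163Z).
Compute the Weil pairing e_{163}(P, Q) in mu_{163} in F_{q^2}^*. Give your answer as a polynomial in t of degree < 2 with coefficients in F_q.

e_{163}(aP+bQ,cP+dQ) = e_{163}(P,Q)^(ad-bc); with (a,b,c,d)=(136,74,99,80) this gives the det-163 law.
Inverting 131 mod 163: 56. Thus e_{163}(P,Q) = e(P',Q')^{56}.
Montgomery->Weierstrass: x_W = 1804059964826*x+3595387304800, y_W=1804059964826*y on F_{5456995625183}; lands on y^2=x^3+5434761713428*x+2822013471442.
Double-and-add over 10100011: 8-1 doublings, 4-1 additions; each step l_{T,T}/v_{2T} or l_{T,P'}/v at Q'+S for random S.
Miller gives e_{163}(P',Q') = 3111099377174 + 11904670605*t in F_{5456995625183^2}.
Hence e(P,Q) = 1011328996253 + 3159135282675*t in F_{5456995625183^2}^*.

1011328996253 + 3159135282675*t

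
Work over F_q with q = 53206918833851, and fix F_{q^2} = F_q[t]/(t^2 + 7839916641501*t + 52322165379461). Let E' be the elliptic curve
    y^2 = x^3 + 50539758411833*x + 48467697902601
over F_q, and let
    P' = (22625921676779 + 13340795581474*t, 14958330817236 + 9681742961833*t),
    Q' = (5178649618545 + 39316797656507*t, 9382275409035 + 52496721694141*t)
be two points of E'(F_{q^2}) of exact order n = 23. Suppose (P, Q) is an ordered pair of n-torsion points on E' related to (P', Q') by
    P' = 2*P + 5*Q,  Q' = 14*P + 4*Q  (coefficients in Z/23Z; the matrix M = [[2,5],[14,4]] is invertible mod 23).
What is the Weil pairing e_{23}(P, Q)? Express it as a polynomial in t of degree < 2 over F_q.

Under M = [[2,5],[14,4]] in GL_2(Z/23), e_{23}(P',Q') = e_{23}(P,Q)^(2*4-5*14 mod 23).
det M = 2*4 - 5*14 = -62 = 7 (mod 23); 7^{-1} = 10 (mod 23).
Double-and-add over 10111: 5-1 doublings, 4-1 additions; each step l_{T,T}/v_{2T} or l_{T,P'}/v at Q'+S for random S.
So e_{23}(P',Q') = 1445330279167 + 34267890208944*t.
Hence e(P,Q) = 7823458527702 + 50827696454238*t in F_{53206918833851^2}^*.

7823458527702 + 50827696454238*t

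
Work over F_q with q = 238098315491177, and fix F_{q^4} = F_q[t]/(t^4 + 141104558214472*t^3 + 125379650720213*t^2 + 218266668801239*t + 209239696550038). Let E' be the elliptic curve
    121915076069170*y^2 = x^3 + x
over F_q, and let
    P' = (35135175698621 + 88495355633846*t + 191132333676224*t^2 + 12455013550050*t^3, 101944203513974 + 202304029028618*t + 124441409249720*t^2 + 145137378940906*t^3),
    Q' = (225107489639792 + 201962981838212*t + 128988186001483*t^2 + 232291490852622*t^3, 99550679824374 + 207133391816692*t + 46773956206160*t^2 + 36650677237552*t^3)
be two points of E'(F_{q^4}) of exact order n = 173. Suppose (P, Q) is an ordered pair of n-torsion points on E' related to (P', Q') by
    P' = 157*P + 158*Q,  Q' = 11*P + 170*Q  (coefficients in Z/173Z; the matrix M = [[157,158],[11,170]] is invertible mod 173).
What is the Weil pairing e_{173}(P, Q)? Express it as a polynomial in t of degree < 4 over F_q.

161110769778257 + 136869254053599*t + 155235504389158*t^2 + 10586995430814*t^3

e_{173} is bilinear + alternating on E[173], so e_{173}(157*P + 158*Q, 11*P + 170*Q) = e_{173}(P,Q)^(157*170-158*11).
157*170 - 158*11 = 24952; reduced mod 173: det = 40, inverse 13.
Set x_W=70797443323299*u, y_W=70797443323299*v; then E': y_W^2=x_W^3+141170738694442*x_W.
Miller loop for e_{173} over F_{238098315491177^4}: bits of 173 = 10101101; 7 double steps + 4 add steps, l/v at each.
f_P(D_Q)/f_Q(D_P) = 213130062964568 + 236493889764575*t + 68242789801816*t^2 + 144619998269902*t^3.
Hence e(P,Q) = 161110769778257 + 136869254053599*t + 155235504389158*t^2 + 10586995430814*t^3 in F_{238098315491177^4}^*.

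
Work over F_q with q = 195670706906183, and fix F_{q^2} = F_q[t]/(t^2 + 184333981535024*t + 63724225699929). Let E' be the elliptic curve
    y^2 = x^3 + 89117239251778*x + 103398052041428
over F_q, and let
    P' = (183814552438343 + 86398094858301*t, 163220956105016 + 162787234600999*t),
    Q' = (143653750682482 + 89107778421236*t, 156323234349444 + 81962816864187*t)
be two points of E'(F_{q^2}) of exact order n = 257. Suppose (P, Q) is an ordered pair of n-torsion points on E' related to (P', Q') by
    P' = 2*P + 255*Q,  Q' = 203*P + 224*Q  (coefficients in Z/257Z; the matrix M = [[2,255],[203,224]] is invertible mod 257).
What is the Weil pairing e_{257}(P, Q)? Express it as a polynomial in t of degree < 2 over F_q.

42575892169776 + 100169315901749*t

e_{257}(aP+bQ,cP+dQ) = e_{257}(P,Q)^(ad-bc); with (a,b,c,d)=(2,255,203,224) this gives the det-257 law.
det M = 2*224 - 255*203 = -51317 = 83 (mod 257); 83^{-1} = 96 (mod 257).
9-bit Miller (100000001) on E'/F_{195670706906183} with a'=89117239251778, b'=103398052041428: accumulate tangent/chord ratios at Q'+S and P'+S'.
e_{257}(P',Q') = 42956631095838 + 172306342565150*t.
Hence e(P,Q) = 42575892169776 + 100169315901749*t in F_{195670706906183^2}^*.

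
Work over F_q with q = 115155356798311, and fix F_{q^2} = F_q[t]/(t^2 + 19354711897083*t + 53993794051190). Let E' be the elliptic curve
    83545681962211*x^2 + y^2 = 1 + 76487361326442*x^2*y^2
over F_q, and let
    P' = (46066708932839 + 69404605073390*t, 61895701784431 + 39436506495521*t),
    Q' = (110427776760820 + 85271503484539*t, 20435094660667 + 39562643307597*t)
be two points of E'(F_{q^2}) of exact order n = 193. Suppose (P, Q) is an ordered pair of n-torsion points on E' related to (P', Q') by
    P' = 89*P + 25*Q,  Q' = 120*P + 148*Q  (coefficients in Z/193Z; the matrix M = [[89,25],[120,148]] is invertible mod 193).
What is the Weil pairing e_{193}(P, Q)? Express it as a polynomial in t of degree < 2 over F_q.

54176906738937 + 63254792160724*t

Alternating bilinearity on E[193] (values in mu_{193} in F_{115155356798311^2}) gives e(P',Q') = e(P,Q)^det(M).
det(M) mod 193 = 136; its inverse in (Z/193)^* is 44 (check: 136*44 mod 193 = 1).
Edwards a_E,d_E -> Montgomery A=69899675208338,B=16934982105930 -> Weierstrass 110479710694779,37553410782526 via alpha=7479614415057,beta=30553419358520.
n = 193 = (11000001)_2 (8 bits, wt 3); accumulate f_{193,P'}(Q'+S)/f_{193,P'}(S) along the 7-step ladder.
The quotient is 18928180917091 + 39952572067220*t.
Finally e_{193}(P,Q) = 54176906738937 + 63254792160724*t.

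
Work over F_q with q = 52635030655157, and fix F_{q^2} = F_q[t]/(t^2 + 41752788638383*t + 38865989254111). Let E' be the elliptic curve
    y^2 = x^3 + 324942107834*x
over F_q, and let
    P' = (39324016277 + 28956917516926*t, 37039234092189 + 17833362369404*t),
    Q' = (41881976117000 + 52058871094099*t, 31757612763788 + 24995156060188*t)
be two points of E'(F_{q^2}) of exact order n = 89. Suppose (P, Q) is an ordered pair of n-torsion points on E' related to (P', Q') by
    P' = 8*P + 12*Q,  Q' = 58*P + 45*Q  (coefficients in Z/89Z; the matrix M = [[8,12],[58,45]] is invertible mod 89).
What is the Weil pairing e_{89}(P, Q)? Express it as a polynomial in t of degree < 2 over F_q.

e_{89} is bilinear + alternating on E[89], so e_{89}(8*P + 12*Q, 58*P + 45*Q) = e_{89}(P,Q)^(8*45-12*58).
Inverting 20 mod 89: 49. Thus e_{89}(P,Q) = e(P',Q')^{49}.
Double-and-add over 1011001: 7-1 doublings, 4-1 additions; each step l_{T,T}/v_{2T} or l_{T,P'}/v at Q'+S for random S.
Result: e(P',Q') = 43856909293059 + 48161560431410*t.
Thus e_{89}(P,Q) = 5546496072924 + 44220136026380*t.

5546496072924 + 44220136026380*t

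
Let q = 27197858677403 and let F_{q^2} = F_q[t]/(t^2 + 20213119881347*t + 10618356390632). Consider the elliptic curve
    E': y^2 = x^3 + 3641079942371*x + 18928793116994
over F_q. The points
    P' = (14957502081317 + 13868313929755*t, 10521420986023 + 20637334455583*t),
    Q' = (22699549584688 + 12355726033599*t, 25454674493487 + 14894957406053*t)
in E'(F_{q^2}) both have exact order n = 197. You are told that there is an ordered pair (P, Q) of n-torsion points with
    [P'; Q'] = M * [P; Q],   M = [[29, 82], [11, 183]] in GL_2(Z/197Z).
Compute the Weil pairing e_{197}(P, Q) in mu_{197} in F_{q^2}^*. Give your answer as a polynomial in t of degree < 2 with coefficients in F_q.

534839815503 + 16130233785684*t

Alternating bilinearity on E[197] (values in mu_{197} in F_{27197858677403^2}) gives e(P',Q') = e(P,Q)^det(M).
So e_{197}(P,Q) = e_{197}(P',Q')^{111}, since 71*111 = 1 mod 197.
n = 197 = (11000101)_2 (8 bits, wt 4); accumulate f_{197,P'}(Q'+S)/f_{197,P'}(S) along the 7-step ladder.
f_P(D_Q)/f_Q(D_P) = 14749892438213 + 25524912551364*t.
(14749892438213 + 25524912551364*t)^{111} mod (27197858677403,f) = 534839815503 + 16130233785684*t.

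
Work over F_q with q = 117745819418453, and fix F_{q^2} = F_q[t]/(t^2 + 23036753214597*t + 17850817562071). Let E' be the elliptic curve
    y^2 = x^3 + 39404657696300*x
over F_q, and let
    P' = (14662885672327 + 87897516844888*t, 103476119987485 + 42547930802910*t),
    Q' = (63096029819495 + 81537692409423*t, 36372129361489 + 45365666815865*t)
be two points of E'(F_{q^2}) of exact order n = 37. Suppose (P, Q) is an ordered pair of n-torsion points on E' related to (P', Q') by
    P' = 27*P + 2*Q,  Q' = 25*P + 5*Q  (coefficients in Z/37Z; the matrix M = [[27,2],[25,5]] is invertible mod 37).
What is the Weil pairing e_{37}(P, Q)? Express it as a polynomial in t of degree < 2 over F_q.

71157550425921 + 90021604723804*t

e_{37}(aP+bQ,cP+dQ) = e_{37}(P,Q)^(ad-bc); with (a,b,c,d)=(27,2,25,5) this gives the det-37 law.
Hence e(P,Q) = e(P',Q')^{27} where 27 = 11^{-1} mod 37.
Miller loop for e_{37} over F_{117745819418453^2}: bits of 37 = 100101; 5 double steps + 2 add steps, l/v at each.
So e_{37}(P',Q') = 100996934300612 + 28554933379195*t.
Thus e_{37}(P,Q) = 71157550425921 + 90021604723804*t.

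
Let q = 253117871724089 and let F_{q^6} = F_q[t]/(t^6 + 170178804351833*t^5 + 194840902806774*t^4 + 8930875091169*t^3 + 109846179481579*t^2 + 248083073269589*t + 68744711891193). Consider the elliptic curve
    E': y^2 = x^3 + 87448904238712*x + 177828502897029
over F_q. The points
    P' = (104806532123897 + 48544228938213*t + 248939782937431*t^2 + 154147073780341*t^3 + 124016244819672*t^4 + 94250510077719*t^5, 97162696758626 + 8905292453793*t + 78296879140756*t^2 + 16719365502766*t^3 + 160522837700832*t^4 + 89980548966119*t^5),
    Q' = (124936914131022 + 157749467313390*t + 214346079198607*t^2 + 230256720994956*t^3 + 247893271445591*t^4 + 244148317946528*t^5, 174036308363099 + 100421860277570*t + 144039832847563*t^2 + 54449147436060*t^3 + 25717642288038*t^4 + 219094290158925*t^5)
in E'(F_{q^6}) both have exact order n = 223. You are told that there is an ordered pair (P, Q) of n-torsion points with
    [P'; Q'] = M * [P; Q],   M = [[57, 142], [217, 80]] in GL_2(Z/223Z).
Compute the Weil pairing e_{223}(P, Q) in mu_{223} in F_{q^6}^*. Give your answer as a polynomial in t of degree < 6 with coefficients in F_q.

e_{223}(aP+bQ,cP+dQ) = e_{223}(P,Q)^(ad-bc); with (a,b,c,d)=(57,142,217,80) this gives the det-223 law.
det M = 57*80 - 142*217 = -26254 = 60 (mod 223); 60^{-1} = 197 (mod 223).
8-bit Miller (11011111) on E'/F_{253117871724089} with a'=87448904238712, b'=177828502897029: accumulate tangent/chord ratios at Q'+S and P'+S'.
e_{223}(P',Q') = 39801555910677 + 246072243514463*t + 83085136043275*t^2 + 43894006470874*t^3 + 1991923118644*t^4 + 112942782162006*t^5.
Hence e(P,Q) = 210801918444642 + 248942491020288*t + 72274261077405*t^2 + 85078912774120*t^3 + 47097705957319*t^4 + 27147542431708*t^5 in F_{253117871724089^6}^*.

210801918444642 + 248942491020288*t + 72274261077405*t^2 + 85078912774120*t^3 + 47097705957319*t^4 + 27147542431708*t^5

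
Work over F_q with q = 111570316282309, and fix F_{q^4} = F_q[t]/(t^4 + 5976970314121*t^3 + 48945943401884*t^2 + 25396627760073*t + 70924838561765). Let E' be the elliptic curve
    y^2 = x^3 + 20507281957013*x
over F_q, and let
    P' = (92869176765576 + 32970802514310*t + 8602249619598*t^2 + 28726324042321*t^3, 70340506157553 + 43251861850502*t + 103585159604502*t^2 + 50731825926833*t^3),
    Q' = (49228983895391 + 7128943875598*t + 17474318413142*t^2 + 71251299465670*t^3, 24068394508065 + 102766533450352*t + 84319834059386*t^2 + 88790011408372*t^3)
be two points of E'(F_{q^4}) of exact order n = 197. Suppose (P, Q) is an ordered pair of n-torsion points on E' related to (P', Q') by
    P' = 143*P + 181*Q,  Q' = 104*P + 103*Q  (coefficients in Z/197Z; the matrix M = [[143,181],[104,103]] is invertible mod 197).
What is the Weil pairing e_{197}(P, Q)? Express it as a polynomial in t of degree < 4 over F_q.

Since e_{197}(P,P)=e_{197}(Q,Q)=1 and e_{197}(Q,P)=e_{197}(P,Q)^{-1}, expanding e_{197}(143*P + 181*Q,104*P + 103*Q) leaves e(P,Q)^det(M).
Hence e(P,Q) = e(P',Q')^{61} where 61 = 42^{-1} mod 197.
Run Miller on y^2=x^3+20507281957013*x over F_{111570316282309}: ladder 11000101 (8 bits); e = f_P(D_Q)/f_Q(D_P).
The quotient is 104864009451510 + 797308706756*t + 45056524776222*t^2 + 63000184968722*t^3.
e_{197}(P,Q) = (104864009451510 + 797308706756*t + 45056524776222*t^2 + 63000184968722*t^3)^{61} = 7869211940081 + 35539474259248*t + 7978670255813*t^2 + 75958068108669*t^3.

7869211940081 + 35539474259248*t + 7978670255813*t^2 + 75958068108669*t^3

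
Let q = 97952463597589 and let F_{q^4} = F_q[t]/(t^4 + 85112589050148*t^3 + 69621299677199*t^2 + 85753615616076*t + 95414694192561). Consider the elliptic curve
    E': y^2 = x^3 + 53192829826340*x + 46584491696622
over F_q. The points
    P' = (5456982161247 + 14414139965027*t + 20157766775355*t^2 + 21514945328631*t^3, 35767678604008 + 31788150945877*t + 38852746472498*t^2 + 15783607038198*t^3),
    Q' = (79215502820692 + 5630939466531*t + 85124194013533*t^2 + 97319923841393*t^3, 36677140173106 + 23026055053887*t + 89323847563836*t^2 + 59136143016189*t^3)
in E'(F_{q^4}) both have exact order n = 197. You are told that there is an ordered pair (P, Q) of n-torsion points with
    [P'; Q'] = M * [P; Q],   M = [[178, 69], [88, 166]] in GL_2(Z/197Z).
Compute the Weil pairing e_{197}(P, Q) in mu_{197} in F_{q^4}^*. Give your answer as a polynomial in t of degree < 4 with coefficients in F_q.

88675161194686 + 66890282998991*t + 45402544379495*t^2 + 3152718627105*t^3

Since e_{197}(P,P)=e_{197}(Q,Q)=1 and e_{197}(Q,P)=e_{197}(P,Q)^{-1}, expanding e_{197}(178*P + 69*Q,88*P + 166*Q) leaves e(P,Q)^det(M).
Hence e(P,Q) = e(P',Q')^{6} where 6 = 33^{-1} mod 197.
Miller loop for e_{197} over F_{97952463597589^4}: bits of 197 = 11000101; 7 double steps + 3 add steps, l/v at each.
The quotient is 33311884347698 + 29673041656021*t + 26462717385069*t^2 + 70365655859732*t^3.
Finally e_{197}(P,Q) = 88675161194686 + 66890282998991*t + 45402544379495*t^2 + 3152718627105*t^3.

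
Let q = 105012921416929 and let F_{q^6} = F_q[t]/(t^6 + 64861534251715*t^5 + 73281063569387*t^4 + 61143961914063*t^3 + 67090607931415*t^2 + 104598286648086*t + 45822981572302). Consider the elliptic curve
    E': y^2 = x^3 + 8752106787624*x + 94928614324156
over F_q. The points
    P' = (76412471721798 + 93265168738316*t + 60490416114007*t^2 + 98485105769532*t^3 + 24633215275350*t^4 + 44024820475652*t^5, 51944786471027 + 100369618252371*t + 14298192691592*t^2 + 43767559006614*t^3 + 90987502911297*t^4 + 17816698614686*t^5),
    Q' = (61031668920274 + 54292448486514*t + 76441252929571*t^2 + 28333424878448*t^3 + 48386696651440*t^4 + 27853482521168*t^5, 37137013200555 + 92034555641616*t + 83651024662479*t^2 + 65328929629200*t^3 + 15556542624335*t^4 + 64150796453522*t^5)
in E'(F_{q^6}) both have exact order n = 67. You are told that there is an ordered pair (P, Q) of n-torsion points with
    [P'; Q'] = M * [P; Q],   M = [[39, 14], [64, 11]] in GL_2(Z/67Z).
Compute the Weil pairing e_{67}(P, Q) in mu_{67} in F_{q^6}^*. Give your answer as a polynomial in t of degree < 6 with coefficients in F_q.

62602234232364 + 46438386547124*t + 43172703028309*t^2 + 36231405119573*t^3 + 92067604904684*t^4 + 29412186928518*t^5

The 67-Weil pairing on E[67] over F_{105012921416929} is alternating-bilinear: e_{67}(P',Q') = e_{67}(P,Q)^det(M).
det(M) mod 67 = 2; its inverse in (Z/67)^* is 34 (check: 2*34 mod 67 = 1).
n = 67 = (1000011)_2 (7 bits, wt 3); accumulate f_{67,P'}(Q'+S)/f_{67,P'}(S) along the 6-step ladder.
Result: e(P',Q') = 24288347787051 + 95939281931729*t + 79836502253095*t^2 + 82004967649304*t^3 + 6983653575037*t^4 + 32372951821154*t^5.
Finally e_{67}(P,Q) = 62602234232364 + 46438386547124*t + 43172703028309*t^2 + 36231405119573*t^3 + 92067604904684*t^4 + 29412186928518*t^5.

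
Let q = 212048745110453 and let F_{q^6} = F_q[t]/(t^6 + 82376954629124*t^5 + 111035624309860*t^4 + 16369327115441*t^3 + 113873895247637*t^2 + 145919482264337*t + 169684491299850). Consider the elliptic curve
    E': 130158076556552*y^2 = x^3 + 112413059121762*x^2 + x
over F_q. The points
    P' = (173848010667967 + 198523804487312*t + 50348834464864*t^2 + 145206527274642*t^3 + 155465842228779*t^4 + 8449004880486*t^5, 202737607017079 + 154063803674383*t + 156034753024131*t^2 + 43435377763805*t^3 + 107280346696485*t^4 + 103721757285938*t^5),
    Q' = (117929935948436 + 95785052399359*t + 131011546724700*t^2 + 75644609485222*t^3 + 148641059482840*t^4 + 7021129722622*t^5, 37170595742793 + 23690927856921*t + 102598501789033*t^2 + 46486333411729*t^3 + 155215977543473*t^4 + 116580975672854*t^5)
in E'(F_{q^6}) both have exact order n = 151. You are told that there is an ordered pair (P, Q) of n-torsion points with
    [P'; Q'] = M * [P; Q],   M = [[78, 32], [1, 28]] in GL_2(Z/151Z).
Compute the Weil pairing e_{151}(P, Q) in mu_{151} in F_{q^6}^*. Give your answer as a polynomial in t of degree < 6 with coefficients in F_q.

The 151-Weil pairing on E[151] over F_{212048745110453} is alternating-bilinear: e_{151}(P',Q') = e_{151}(P,Q)^det(M).
Hence e(P,Q) = e(P',Q')^{4} where 4 = 38^{-1} mod 151.
(x,y)|->(47212573355656x+111910130049492,47212573355656y) sends E' to y^2=x^3+24303835658077*x+91290701198743.
8-bit Miller (10010111) on E'/F_{212048745110453} with a'=24303835658077, b'=91290701198743: accumulate tangent/chord ratios at Q'+S and P'+S'.
Miller gives e_{151}(P',Q') = 39791790571801 + 59322059422585*t + 161789914765400*t^2 + 175377769916339*t^3 + 121966089407022*t^4 + 187434938603285*t^5 in F_{212048745110453^6}.
Raise to 4: e(P,Q) = 165261011268614 + 129166342691793*t + 45380892765814*t^2 + 161203262144895*t^3 + 103758549076021*t^4 + 16109510719585*t^5 in mu_{151}.

165261011268614 + 129166342691793*t + 45380892765814*t^2 + 161203262144895*t^3 + 103758549076021*t^4 + 16109510719585*t^5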